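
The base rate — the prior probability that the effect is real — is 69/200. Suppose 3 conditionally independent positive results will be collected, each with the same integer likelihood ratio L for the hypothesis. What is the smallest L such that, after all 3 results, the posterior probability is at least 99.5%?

8

Prior odds = 0.345/0.655 = 69/131.
Target odds = 0.995/0.005 = 199.
Need L³ ≥ 199 ÷ (69/131) = 26069/69.
7³ = 343 < 26069/69 ≤ 512 = 8³, so L = 8.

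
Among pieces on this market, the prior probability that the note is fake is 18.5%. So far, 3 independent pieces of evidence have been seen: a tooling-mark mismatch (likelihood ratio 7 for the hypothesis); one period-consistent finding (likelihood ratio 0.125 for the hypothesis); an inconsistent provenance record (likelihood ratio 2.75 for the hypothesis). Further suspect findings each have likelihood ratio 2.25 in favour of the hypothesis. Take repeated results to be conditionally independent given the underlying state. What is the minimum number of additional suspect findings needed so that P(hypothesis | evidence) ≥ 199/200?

8

Prior odds = 0.185/0.815 = 37/163.
Combined Bayes factor of the evidence already in hand = 7 × 0.125 × 2.75 = 2.40625.
Odds after that evidence = (37/163) × 2.40625 = 2849/5216.
Target odds = 0.995/0.005 = 199.
Need 2.25ⁿ ≥ 199 ÷ (2849/5216) = 1037984/2849.
2.25⁷ = 4782969/16384 falls short of 1037984/2849 but 2.25⁸ = 43046721/65536 reaches it, so n = 8.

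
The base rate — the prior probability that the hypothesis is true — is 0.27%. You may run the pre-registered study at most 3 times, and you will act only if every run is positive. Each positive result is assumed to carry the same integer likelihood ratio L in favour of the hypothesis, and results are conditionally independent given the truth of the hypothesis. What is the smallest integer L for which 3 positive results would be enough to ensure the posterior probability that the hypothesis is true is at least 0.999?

Prior odds = 0.0027/0.9973 = 27/9973.
Target odds = 0.999/0.001 = 999.
Need L³ ≥ 999 ÷ (27/9973) = 369001.
71³ = 357911 < 369001 ≤ 373248 = 72³, so L = 72.

72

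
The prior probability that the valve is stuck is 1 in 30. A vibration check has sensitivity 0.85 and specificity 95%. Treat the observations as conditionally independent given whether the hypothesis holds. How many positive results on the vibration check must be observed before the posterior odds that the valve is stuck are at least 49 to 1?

3

Prior odds = (1/30)/(29/30) = 1/29.
False-positive rate = 1 − 0.95 = 0.05; likelihood ratio of a positive = 0.85/0.05 = 17.
Target odds = 49.
Require 17ⁿ ≥ 49 ÷ (1/29) = 1421.
17² = 289 falls short of 1421 but 17³ = 4913 reaches it, so n = 3.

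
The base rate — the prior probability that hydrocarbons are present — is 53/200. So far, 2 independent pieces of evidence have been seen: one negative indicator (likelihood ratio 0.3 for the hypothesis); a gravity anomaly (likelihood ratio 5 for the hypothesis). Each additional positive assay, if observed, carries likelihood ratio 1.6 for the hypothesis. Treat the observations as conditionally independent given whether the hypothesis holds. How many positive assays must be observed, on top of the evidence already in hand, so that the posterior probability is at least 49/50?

10

Prior odds = 0.265/0.735 = 53/147.
Combined Bayes factor of the evidence already in hand = 0.3 × 5 = 1.5.
Odds after that evidence = (53/147) × 1.5 = 53/98.
Target odds = 0.98/0.02 = 49.
Need 1.6ⁿ ≥ 49 ÷ (53/98) = 4802/53.
1.6⁹ = 134217728/1953125 falls short of 4802/53 but 1.6¹⁰ ≈109.951 reaches it, so n = 10.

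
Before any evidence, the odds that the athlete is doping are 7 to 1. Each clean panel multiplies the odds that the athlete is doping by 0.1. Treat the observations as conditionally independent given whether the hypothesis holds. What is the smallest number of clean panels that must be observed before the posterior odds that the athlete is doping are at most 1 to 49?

Prior odds = 7.
Likelihood ratio per clean panel = 0.1.
Target odds = 1/49.
Require 0.1ⁿ ≤ 1/49 ÷ 7 = 1/343.
0.1² = 0.01 is still above 1/343 but 0.1³ = 0.001 is at or below it, so n = 3.

3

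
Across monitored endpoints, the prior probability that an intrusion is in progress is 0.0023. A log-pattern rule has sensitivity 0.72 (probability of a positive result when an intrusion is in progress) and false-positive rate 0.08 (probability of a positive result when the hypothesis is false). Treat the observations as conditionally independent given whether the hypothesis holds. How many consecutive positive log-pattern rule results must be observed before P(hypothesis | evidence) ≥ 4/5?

Prior odds = 0.0023/0.9977 = 23/9977.
Likelihood ratio of a positive result = 0.72/0.08 = 9.
Target odds: 0.8 ÷ 0.2 = 4.
Need (23/9977) × 9ⁿ ≥ 4, i.e. 9ⁿ ≥ 39908/23.
9³ = 729 falls short of 39908/23 but 9⁴ = 6561 reaches it, so n = 4.

4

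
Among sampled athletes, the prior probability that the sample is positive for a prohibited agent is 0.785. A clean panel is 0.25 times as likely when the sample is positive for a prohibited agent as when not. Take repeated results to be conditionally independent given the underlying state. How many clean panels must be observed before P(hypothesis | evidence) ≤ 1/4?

Prior odds: 0.785 ÷ 0.215 = 157/43.
Likelihood ratio per clean panel = 0.25.
Target posterior odds = 0.25/0.75 = 1/3.
Require 0.25ⁿ ≤ 1/3 ÷ (157/43) = 43/471.
0.25¹ = 0.25 is still above 43/471 but 0.25² = 0.0625 is at or below it, so n = 2.

2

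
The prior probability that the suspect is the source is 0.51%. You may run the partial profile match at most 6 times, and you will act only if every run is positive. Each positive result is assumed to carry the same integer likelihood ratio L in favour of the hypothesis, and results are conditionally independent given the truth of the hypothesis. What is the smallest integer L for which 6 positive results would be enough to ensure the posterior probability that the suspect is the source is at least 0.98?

5

Prior odds = 0.0051/0.9949 = 51/9949.
Target odds = 0.98/0.02 = 49.
Need L⁶ ≥ 49 ÷ (51/9949) = 487501/51.
4⁶ = 4096 < 487501/51 ≤ 15625 = 5⁶, so L = 5.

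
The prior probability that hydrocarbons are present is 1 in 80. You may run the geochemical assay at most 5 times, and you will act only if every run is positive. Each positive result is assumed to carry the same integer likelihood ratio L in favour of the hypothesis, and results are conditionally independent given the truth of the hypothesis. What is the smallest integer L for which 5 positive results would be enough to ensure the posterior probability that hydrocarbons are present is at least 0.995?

7

Prior odds = 0.0125/0.9875 = 1/79.
Target odds = 0.995/0.005 = 199.
Need L⁵ ≥ 199 ÷ (1/79) = 15721.
6⁵ = 7776 < 15721 ≤ 16807 = 7⁵, so L = 7.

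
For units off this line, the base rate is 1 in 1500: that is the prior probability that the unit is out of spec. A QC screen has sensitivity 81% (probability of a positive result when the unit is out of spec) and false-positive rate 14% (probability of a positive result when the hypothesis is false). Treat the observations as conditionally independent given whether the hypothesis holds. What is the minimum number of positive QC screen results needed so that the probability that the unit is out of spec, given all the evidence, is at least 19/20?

6

Prior odds = (1/1500)/(1499/1500) = 1/1499.
Likelihood ratio of a positive result = 0.81/0.14 = 81/14.
Target odds: 0.95 ÷ 0.05 = 19.
Need (1/1499) × (81/14)ⁿ ≥ 19, i.e. (81/14)ⁿ ≥ 28481.
(81/14)⁵ ≈6483.13 falls short of 28481 but (81/14)⁶ ≈37509.6 reaches it, so n = 6.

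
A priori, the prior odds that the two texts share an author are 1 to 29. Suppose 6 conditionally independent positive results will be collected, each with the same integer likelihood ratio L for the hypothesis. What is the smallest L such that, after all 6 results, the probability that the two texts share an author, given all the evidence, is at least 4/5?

3

Prior odds = 1/29.
Target odds = 0.8/0.2 = 4.
Need L⁶ ≥ 4 ÷ (1/29) = 116.
2⁶ = 64 < 116 ≤ 729 = 3⁶, so L = 3.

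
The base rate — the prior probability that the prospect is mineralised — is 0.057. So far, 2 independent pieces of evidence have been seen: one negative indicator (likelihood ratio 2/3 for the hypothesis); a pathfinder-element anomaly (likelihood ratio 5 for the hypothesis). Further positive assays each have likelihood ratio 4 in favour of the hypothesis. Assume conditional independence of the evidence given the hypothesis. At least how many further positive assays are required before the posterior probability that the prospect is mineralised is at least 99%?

5

Prior odds = 0.057/0.943 = 57/943.
Combined Bayes factor of the evidence already in hand = (2/3) × 5 = 10/3.
Odds after that evidence = (57/943) × 10/3 = 190/943.
Target odds = 0.99/0.01 = 99.
Need 4ⁿ ≥ 99 ÷ (190/943) = 93357/190.
4⁴ = 256 falls short of 93357/190 but 4⁵ = 1024 reaches it, so n = 5.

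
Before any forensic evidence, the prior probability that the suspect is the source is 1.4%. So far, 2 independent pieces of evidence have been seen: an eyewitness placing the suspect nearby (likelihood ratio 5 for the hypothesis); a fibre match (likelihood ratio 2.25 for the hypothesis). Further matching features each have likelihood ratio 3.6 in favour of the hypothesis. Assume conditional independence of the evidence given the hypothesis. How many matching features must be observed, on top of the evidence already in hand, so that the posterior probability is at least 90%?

4

Prior odds = 0.014/0.986 = 7/493.
Combined Bayes factor of the evidence already in hand = 5 × 2.25 = 11.25.
Odds after that evidence = (7/493) × 11.25 = 315/1972.
Target odds = 0.9/0.1 = 9.
Need 3.6ⁿ ≥ 9 ÷ (315/1972) = 1972/35.
3.6³ = 46.656 falls short of 1972/35 but 3.6⁴ = 167.9616 reaches it, so n = 4.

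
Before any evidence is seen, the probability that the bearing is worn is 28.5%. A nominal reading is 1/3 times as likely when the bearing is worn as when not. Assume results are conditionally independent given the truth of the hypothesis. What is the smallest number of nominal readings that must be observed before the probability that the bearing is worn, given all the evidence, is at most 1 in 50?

3

Prior odds: 0.285 ÷ 0.715 = 57/143.
Likelihood ratio per nominal reading = 1/3.
Target posterior odds = 0.02/0.98 = 1/49.
Need (57/143) × (1/3)ⁿ ≤ 1/49, i.e. (1/3)ⁿ ≤ 143/2793.
(1/3)² = 1/9 is still above 143/2793 but (1/3)³ = 1/27 is at or below it, so n = 3.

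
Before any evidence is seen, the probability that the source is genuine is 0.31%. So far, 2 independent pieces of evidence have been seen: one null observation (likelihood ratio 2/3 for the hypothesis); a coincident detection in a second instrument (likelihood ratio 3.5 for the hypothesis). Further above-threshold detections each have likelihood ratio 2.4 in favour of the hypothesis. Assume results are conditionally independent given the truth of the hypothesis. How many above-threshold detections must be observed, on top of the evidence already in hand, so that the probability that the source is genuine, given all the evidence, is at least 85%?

8

Prior odds = 0.0031/0.9969 = 31/9969.
Combined Bayes factor of the evidence already in hand = (2/3) × 3.5 = 7/3.
Odds after that evidence = (31/9969) × 7/3 = 217/29907.
Target odds = 0.85/0.15 = 17/3.
Need 2.4ⁿ ≥ 17/3 ÷ (217/29907) = 169473/217.
2.4⁷ = 35831808/78125 falls short of 169473/217 but 2.4⁸ = 429981696/390625 reaches it, so n = 8.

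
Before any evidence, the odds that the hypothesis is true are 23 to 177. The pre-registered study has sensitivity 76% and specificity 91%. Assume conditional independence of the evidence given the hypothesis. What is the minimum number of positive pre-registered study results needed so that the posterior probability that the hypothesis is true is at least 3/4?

2

Prior odds = 23/177.
False-positive rate = 1 − 0.91 = 0.09; likelihood ratio of a positive = 0.76/0.09 = 76/9.
Target odds: 0.75 ÷ 0.25 = 3.
Require (76/9)ⁿ ≥ 3 ÷ (23/177) = 531/23.
(76/9)¹ = 76/9 falls short of 531/23 but (76/9)² = 5776/81 reaches it, so n = 2.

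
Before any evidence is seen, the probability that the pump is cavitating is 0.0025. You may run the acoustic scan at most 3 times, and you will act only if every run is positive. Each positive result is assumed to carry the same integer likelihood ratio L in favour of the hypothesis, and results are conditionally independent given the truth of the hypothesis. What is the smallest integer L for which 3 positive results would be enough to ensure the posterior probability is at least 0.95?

20

Prior odds = 0.0025/0.9975 = 1/399.
Target odds = 0.95/0.05 = 19.
Need L³ ≥ 19 ÷ (1/399) = 7581.
19³ = 6859 < 7581 ≤ 8000 = 20³, so L = 20.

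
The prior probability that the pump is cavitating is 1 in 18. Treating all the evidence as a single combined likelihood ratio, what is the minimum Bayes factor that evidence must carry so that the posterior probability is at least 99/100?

1683

Prior odds = (1/18)/(17/18) = 1/17.
Target odds = 0.99/0.01 = 99.
Required Bayes factor = 99 ÷ (1/17) = 1683.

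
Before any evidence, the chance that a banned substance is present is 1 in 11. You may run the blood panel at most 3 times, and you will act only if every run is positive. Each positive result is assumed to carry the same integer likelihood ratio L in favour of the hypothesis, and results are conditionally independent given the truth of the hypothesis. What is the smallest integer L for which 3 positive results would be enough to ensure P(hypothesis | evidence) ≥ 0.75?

Prior odds = (1/11)/(10/11) = 0.1.
Target odds = 0.75/0.25 = 3.
Need L³ ≥ 3 ÷ 0.1 = 30.
3³ = 27 < 30 ≤ 64 = 4³, so L = 4.

4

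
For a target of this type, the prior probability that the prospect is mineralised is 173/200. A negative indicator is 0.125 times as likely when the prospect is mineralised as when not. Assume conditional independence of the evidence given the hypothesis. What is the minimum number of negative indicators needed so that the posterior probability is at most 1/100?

Prior odds = 0.865/0.135 = 173/27.
Likelihood ratio per negative indicator = 0.125.
Target odds: 0.01 ÷ 0.99 = 1/99.
Need (173/27) × 0.125ⁿ ≤ 1/99, i.e. 0.125ⁿ ≤ 3/1903.
0.125³ = 0.001953125 is still above 3/1903 but 0.125⁴ = 1/4096 is at or below it, so n = 4.

4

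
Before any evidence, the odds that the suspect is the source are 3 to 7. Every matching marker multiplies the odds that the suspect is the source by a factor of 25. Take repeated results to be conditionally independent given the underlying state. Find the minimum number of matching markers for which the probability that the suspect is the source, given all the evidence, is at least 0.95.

2

Prior odds = 3/7.
Likelihood ratio per matching marker = 25.
Target posterior odds = 0.95/0.05 = 19.
Require 25ⁿ ≥ 19 ÷ (3/7) = 133/3.
25¹ = 25 falls short of 133/3 but 25² = 625 reaches it, so n = 2.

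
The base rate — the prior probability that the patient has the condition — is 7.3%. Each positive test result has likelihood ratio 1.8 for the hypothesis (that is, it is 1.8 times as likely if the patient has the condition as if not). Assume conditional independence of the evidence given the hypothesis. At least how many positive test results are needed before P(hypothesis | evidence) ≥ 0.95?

10

Prior odds: 0.073 ÷ 0.927 = 73/927.
Likelihood ratio per positive test result = 1.8.
Target posterior odds = 0.95/0.05 = 19.
Require 1.8ⁿ ≥ 19 ÷ (73/927) = 17613/73.
1.8⁹ = 387420489/1953125 falls short of 17613/73 but 1.8¹⁰ ≈357.047 reaches it, so n = 10.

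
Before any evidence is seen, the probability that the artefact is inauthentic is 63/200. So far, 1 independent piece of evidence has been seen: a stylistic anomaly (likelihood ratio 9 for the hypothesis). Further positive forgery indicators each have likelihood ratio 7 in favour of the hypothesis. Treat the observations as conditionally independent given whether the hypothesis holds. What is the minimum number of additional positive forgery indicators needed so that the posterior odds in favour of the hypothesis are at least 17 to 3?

1

Prior odds = 0.315/0.685 = 63/137.
Bayes factor of the evidence already in hand = 9.
Odds after that evidence = (63/137) × 9 = 567/137.
Target odds = 17/3.
Need 7ⁿ ≥ 17/3 ÷ (567/137) = 2329/1701.
7¹ = 7, which meets the required 2329/1701; so n = 1.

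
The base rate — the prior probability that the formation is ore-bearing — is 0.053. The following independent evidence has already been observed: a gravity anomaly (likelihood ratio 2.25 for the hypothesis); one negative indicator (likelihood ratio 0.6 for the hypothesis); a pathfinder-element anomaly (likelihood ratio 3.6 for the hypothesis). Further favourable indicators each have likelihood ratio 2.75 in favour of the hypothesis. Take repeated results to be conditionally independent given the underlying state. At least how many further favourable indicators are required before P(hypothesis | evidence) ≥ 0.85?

Prior odds = 0.053/0.947 = 53/947.
Combined Bayes factor of the evidence already in hand = 2.25 × 0.6 × 3.6 = 4.86.
Odds after that evidence = (53/947) × 4.86 = 12879/47350.
Target odds = 0.85/0.15 = 17/3.
Need 2.75ⁿ ≥ 17/3 ÷ (12879/47350) = 804950/38637.
2.75³ = 20.796875 falls short of 804950/38637 but 2.75⁴ = 57.19140625 reaches it, so n = 4.

4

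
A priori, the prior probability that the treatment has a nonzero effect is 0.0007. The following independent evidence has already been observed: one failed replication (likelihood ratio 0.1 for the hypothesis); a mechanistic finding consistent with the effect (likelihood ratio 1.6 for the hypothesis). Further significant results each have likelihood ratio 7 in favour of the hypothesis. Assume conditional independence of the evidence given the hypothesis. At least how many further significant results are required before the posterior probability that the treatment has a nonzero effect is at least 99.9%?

Prior odds = 0.0007/0.9993 = 7/9993.
Combined Bayes factor of the evidence already in hand = 0.1 × 1.6 = 0.16.
Odds after that evidence = (7/9993) × 0.16 = 28/249825.
Target odds = 0.999/0.001 = 999.
Need 7ⁿ ≥ 999 ÷ (28/249825) = 249575175/28.
7⁸ = 5764801 falls short of 249575175/28 but 7⁹ = 40353607 reaches it, so n = 9.

9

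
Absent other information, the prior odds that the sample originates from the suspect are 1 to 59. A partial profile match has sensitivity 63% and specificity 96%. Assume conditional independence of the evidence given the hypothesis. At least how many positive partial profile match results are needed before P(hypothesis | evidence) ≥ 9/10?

3

Prior odds = 1/59.
False-positive rate = 1 − 0.96 = 0.04; likelihood ratio of a positive = 0.63/0.04 = 15.75.
Target odds: 0.9 ÷ 0.1 = 9.
Need (1/59) × 15.75ⁿ ≥ 9, i.e. 15.75ⁿ ≥ 531.
15.75² = 248.0625 falls short of 531 but 15.75³ = 3906.984375 reaches it, so n = 3.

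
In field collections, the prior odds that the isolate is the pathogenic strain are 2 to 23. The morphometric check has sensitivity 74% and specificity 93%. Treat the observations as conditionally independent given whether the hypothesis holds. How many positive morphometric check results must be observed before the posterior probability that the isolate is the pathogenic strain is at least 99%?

Prior odds = 2/23.
False-positive rate = 1 − 0.93 = 0.07; likelihood ratio of a positive = 0.74/0.07 = 74/7.
Target posterior odds = 0.99/0.01 = 99.
Need (2/23) × (74/7)ⁿ ≥ 99, i.e. (74/7)ⁿ ≥ 1138.5.
(74/7)² = 5476/49 falls short of 1138.5 but (74/7)³ = 405224/343 reaches it, so n = 3.

3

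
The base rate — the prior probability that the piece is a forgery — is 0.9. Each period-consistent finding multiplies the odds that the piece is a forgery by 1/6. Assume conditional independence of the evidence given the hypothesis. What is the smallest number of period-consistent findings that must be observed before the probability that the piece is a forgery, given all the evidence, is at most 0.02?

4

Prior odds: 0.9 ÷ 0.1 = 9.
Likelihood ratio per period-consistent finding = 1/6.
Target odds: 0.02 ÷ 0.98 = 1/49.
Need 9 × (1/6)ⁿ ≤ 1/49, i.e. (1/6)ⁿ ≤ 1/441.
(1/6)³ = 1/216 is still above 1/441 but (1/6)⁴ = 1/1296 is at or below it, so n = 4.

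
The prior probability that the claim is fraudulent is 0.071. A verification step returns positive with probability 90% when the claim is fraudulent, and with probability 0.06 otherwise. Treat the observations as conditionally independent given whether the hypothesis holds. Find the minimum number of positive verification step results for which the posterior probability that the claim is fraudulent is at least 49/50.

Prior odds: 0.071 ÷ 0.929 = 71/929.
Likelihood ratio of a positive result = 0.9/0.06 = 15.
Target odds: 0.98 ÷ 0.02 = 49.
Require 15ⁿ ≥ 49 ÷ (71/929) = 45521/71.
15² = 225 falls short of 45521/71 but 15³ = 3375 reaches it, so n = 3.

3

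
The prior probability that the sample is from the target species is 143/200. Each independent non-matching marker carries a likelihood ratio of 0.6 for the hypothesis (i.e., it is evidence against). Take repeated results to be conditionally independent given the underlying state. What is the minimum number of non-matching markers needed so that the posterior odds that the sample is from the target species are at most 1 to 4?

Prior odds: 0.715 ÷ 0.285 = 143/57.
Likelihood ratio per non-matching marker = 0.6.
Target odds = 0.25.
Require 0.6ⁿ ≤ 0.25 ÷ (143/57) = 57/572.
0.6⁴ = 0.1296 is still above 57/572 but 0.6⁵ = 0.07776 is at or below it, so n = 5.

5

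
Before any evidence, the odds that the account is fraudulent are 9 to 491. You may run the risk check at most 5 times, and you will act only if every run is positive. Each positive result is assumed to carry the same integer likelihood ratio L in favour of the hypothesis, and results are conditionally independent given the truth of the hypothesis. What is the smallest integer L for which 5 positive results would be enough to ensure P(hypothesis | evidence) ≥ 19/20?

Prior odds = 9/491.
Target odds = 0.95/0.05 = 19.
Need L⁵ ≥ 19 ÷ (9/491) = 9329/9.
4⁵ = 1024 < 9329/9 ≤ 3125 = 5⁵, so L = 5.

5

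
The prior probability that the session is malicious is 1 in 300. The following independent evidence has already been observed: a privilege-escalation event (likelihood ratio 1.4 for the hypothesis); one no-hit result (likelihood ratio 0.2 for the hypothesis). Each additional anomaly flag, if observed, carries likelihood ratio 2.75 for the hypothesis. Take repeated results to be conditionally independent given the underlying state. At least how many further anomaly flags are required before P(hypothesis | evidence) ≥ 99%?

Prior odds = (1/300)/(299/300) = 1/299.
Combined Bayes factor of the evidence already in hand = 1.4 × 0.2 = 0.28.
Odds after that evidence = (1/299) × 0.28 = 7/7475.
Target odds = 0.99/0.01 = 99.
Need 2.75ⁿ ≥ 99 ÷ (7/7475) = 740025/7.
2.75¹¹ ≈68023.6 falls short of 740025/7 but 2.75¹² ≈187065 reaches it, so n = 12.

12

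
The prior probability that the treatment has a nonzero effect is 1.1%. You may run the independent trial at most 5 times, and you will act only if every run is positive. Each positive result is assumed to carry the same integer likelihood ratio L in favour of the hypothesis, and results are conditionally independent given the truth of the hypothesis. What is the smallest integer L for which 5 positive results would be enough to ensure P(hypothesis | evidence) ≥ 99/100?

Prior odds = 0.011/0.989 = 11/989.
Target odds = 0.99/0.01 = 99.
Need L⁵ ≥ 99 ÷ (11/989) = 8901.
6⁵ = 7776 < 8901 ≤ 16807 = 7⁵, so L = 7.

7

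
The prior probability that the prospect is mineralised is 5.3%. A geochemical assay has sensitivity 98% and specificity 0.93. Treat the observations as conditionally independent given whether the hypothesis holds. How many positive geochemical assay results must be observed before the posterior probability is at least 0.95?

Prior odds = 0.053/0.947 = 53/947.
False-positive rate = 1 − 0.93 = 0.07; likelihood ratio of a positive = 0.98/0.07 = 14.
Target odds: 0.95 ÷ 0.05 = 19.
Need (53/947) × 14ⁿ ≥ 19, i.e. 14ⁿ ≥ 17993/53.
14² = 196 falls short of 17993/53 but 14³ = 2744 reaches it, so n = 3.

3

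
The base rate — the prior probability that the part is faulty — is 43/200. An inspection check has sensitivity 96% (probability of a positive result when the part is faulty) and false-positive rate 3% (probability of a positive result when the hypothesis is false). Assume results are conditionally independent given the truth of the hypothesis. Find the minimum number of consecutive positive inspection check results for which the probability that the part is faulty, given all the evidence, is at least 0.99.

2

Prior odds: 0.215 ÷ 0.785 = 43/157.
Likelihood ratio of a positive result = 0.96/0.03 = 32.
Target odds: 0.99 ÷ 0.01 = 99.
Require 32ⁿ ≥ 99 ÷ (43/157) = 15543/43.
32¹ = 32 falls short of 15543/43 but 32² = 1024 reaches it, so n = 2.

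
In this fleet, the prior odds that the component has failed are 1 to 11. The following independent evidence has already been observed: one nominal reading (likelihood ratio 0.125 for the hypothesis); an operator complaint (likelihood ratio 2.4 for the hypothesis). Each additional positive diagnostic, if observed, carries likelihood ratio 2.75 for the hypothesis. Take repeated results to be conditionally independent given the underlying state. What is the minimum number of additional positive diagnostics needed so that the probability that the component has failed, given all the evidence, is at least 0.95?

Prior odds = 1/11.
Combined Bayes factor of the evidence already in hand = 0.125 × 2.4 = 0.3.
Odds after that evidence = (1/11) × 0.3 = 3/110.
Target odds = 0.95/0.05 = 19.
Need 2.75ⁿ ≥ 19 ÷ (3/110) = 2090/3.
2.75⁶ = 1771561/4096 falls short of 2090/3 but 2.75⁷ = 19487171/16384 reaches it, so n = 7.

7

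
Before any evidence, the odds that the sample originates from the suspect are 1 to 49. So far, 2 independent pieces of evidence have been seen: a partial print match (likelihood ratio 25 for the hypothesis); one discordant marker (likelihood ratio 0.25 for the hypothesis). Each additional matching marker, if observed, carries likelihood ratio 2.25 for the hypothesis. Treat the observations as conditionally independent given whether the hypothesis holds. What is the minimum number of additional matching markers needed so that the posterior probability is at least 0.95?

Prior odds = 1/49.
Combined Bayes factor of the evidence already in hand = 25 × 0.25 = 6.25.
Odds after that evidence = (1/49) × 6.25 = 25/196.
Target odds = 0.95/0.05 = 19.
Need 2.25ⁿ ≥ 19 ÷ (25/196) = 148.96.
2.25⁶ = 531441/4096 falls short of 148.96 but 2.25⁷ = 4782969/16384 reaches it, so n = 7.

7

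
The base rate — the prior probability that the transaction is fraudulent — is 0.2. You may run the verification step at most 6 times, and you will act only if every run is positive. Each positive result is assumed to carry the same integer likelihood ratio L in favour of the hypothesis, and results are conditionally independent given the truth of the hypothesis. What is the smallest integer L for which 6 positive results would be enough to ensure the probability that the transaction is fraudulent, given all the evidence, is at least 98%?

3

Prior odds = 0.2/0.8 = 0.25.
Target odds = 0.98/0.02 = 49.
Need L⁶ ≥ 49 ÷ 0.25 = 196.
2⁶ = 64 < 196 ≤ 729 = 3⁶, so L = 3.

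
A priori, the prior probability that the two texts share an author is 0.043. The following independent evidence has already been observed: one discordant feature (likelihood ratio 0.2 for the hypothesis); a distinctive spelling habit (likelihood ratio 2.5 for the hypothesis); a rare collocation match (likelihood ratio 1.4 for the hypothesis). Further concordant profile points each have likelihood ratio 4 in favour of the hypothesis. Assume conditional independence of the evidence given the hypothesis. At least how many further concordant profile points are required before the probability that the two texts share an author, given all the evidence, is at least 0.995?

7

Prior odds = 0.043/0.957 = 43/957.
Combined Bayes factor of the evidence already in hand = 0.2 × 2.5 × 1.4 = 0.7.
Odds after that evidence = (43/957) × 0.7 = 301/9570.
Target odds = 0.995/0.005 = 199.
Need 4ⁿ ≥ 199 ÷ (301/9570) = 1904430/301.
4⁶ = 4096 falls short of 1904430/301 but 4⁷ = 16384 reaches it, so n = 7.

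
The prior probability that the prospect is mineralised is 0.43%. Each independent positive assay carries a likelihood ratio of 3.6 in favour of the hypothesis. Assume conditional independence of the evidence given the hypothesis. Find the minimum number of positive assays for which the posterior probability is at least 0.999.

10

Prior odds: 0.0043 ÷ 0.9957 = 43/9957.
Likelihood ratio per positive assay = 3.6.
Target posterior odds = 0.999/0.001 = 999.
Need (43/9957) × 3.6ⁿ ≥ 999, i.e. 3.6ⁿ ≥ 9947043/43.
3.6⁹ ≈101560 falls short of 9947043/43 but 3.6¹⁰ ≈365616 reaches it, so n = 10.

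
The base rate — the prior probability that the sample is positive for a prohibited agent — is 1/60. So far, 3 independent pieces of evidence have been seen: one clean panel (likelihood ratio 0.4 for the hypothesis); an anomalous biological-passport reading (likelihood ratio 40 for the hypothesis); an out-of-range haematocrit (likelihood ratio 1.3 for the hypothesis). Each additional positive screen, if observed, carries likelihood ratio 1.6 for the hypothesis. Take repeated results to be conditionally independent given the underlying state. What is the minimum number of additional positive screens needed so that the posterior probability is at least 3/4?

5

Prior odds = (1/60)/(59/60) = 1/59.
Combined Bayes factor of the evidence already in hand = 0.4 × 40 × 1.3 = 20.8.
Odds after that evidence = (1/59) × 20.8 = 104/295.
Target odds = 0.75/0.25 = 3.
Need 1.6ⁿ ≥ 3 ÷ (104/295) = 885/104.
1.6⁴ = 6.5536 falls short of 885/104 but 1.6⁵ = 10.48576 reaches it, so n = 5.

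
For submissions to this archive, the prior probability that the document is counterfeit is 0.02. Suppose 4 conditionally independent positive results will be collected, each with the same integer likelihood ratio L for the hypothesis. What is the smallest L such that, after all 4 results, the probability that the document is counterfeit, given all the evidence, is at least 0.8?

4

Prior odds = 0.02/0.98 = 1/49.
Target odds = 0.8/0.2 = 4.
Need L⁴ ≥ 4 ÷ (1/49) = 196.
3⁴ = 81 < 196 ≤ 256 = 4⁴, so L = 4.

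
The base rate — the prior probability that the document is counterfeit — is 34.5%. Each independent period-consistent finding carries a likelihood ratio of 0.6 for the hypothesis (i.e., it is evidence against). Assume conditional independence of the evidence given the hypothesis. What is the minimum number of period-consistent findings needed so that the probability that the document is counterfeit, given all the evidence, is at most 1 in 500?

Prior odds = 0.345/0.655 = 69/131.
Likelihood ratio per period-consistent finding = 0.6.
Target odds: 0.002 ÷ 0.998 = 1/499.
Need (69/131) × 0.6ⁿ ≤ 1/499, i.e. 0.6ⁿ ≤ 131/34431.
0.6¹⁰ = 59049/9765625 is still above 131/34431 but 0.6¹¹ = 177147/48828125 is at or below it, so n = 11.

11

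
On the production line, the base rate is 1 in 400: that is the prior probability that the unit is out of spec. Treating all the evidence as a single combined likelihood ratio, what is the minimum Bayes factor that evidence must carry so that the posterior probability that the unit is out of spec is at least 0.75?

1197

Prior odds = 0.0025/0.9975 = 1/399.
Target odds = 0.75/0.25 = 3.
Required Bayes factor = 3 ÷ (1/399) = 1197.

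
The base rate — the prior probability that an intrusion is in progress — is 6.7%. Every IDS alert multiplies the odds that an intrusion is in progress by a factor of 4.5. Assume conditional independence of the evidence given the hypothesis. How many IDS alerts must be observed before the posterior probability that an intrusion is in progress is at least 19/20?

4

Prior odds = 0.067/0.933 = 67/933.
Likelihood ratio per IDS alert = 4.5.
Target odds: 0.95 ÷ 0.05 = 19.
Require 4.5ⁿ ≥ 19 ÷ (67/933) = 17727/67.
4.5³ = 91.125 falls short of 17727/67 but 4.5⁴ = 410.0625 reaches it, so n = 4.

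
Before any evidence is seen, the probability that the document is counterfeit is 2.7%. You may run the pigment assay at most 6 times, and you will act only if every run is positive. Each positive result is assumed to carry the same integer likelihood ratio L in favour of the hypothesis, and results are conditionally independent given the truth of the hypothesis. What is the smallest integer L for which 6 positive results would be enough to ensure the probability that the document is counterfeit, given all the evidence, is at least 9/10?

Prior odds = 0.027/0.973 = 27/973.
Target odds = 0.9/0.1 = 9.
Need L⁶ ≥ 9 ÷ (27/973) = 973/3.
2⁶ = 64 < 973/3 ≤ 729 = 3⁶, so L = 3.

3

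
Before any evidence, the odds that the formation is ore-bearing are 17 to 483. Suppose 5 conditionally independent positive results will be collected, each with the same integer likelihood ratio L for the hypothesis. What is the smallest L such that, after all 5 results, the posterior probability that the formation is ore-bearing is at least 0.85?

3

Prior odds = 17/483.
Target odds = 0.85/0.15 = 17/3.
Need L⁵ ≥ 17/3 ÷ (17/483) = 161.
2⁵ = 32 < 161 ≤ 243 = 3⁵, so L = 3.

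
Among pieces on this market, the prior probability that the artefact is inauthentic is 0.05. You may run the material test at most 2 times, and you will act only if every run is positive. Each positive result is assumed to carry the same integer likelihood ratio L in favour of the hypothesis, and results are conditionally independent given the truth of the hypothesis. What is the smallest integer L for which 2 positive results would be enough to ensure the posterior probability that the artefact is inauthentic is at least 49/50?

Prior odds = 0.05/0.95 = 1/19.
Target odds = 0.98/0.02 = 49.
Need L² ≥ 49 ÷ (1/19) = 931.
30² = 900 < 931 ≤ 961 = 31², so L = 31.

31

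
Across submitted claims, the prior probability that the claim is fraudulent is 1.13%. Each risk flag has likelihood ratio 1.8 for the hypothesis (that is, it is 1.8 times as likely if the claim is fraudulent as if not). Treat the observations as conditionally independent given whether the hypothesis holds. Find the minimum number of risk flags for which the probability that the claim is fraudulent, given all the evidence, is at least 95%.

13

Prior odds: 0.0113 ÷ 0.9887 = 113/9887.
Likelihood ratio per risk flag = 1.8.
Target posterior odds = 0.95/0.05 = 19.
Need (113/9887) × 1.8ⁿ ≥ 19, i.e. 1.8ⁿ ≥ 187853/113.
1.8¹² ≈1156.83 falls short of 187853/113 but 1.8¹³ ≈2082.3 reaches it, so n = 13.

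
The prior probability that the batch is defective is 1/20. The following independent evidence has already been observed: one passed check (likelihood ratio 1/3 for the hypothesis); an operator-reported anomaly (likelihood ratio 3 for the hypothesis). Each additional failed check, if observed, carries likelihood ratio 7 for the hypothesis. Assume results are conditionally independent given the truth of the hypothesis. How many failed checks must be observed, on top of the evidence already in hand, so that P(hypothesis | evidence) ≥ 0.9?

3

Prior odds = 0.05/0.95 = 1/19.
Combined Bayes factor of the evidence already in hand = (1/3) × 3 = 1.
Odds after that evidence = (1/19) × 1 = 1/19.
Target odds = 0.9/0.1 = 9.
Need 7ⁿ ≥ 9 ÷ (1/19) = 171.
7² = 49 falls short of 171 but 7³ = 343 reaches it, so n = 3.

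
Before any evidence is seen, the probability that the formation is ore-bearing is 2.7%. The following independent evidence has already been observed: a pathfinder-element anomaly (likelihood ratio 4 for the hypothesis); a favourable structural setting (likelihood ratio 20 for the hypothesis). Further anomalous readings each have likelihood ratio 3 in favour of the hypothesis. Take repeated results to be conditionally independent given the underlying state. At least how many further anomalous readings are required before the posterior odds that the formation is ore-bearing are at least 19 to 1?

2

Prior odds = 0.027/0.973 = 27/973.
Combined Bayes factor of the evidence already in hand = 4 × 20 = 80.
Odds after that evidence = (27/973) × 80 = 2160/973.
Target odds = 19.
Need 3ⁿ ≥ 19 ÷ (2160/973) = 18487/2160.
3¹ = 3 falls short of 18487/2160 but 3² = 9 reaches it, so n = 2.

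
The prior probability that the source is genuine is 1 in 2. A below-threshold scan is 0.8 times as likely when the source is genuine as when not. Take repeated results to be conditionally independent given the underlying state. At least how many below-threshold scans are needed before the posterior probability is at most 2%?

18

Prior odds = 0.5/0.5 = 1.
Likelihood ratio per below-threshold scan = 0.8.
Target posterior odds = 0.02/0.98 = 1/49.
Need 1 × 0.8ⁿ ≤ 1/49, i.e. 0.8ⁿ ≤ 1/49.
0.8¹⁷ ≈0.022518 is still above 1/49 but 0.8¹⁸ ≈0.0180144 is at or below it, so n = 18.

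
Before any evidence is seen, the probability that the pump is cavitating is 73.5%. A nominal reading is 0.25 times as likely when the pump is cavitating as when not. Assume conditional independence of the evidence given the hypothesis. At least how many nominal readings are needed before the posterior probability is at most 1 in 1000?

Prior odds = 0.735/0.265 = 147/53.
Likelihood ratio per nominal reading = 0.25.
Target odds: 0.001 ÷ 0.999 = 1/999.
Need (147/53) × 0.25ⁿ ≤ 1/999, i.e. 0.25ⁿ ≤ 53/146853.
0.25⁵ = 1/1024 is still above 53/146853 but 0.25⁶ = 1/4096 is at or below it, so n = 6.

6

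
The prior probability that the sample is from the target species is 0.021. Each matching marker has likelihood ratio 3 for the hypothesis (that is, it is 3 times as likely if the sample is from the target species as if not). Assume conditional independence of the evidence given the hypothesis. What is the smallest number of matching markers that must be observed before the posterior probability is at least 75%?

5

Prior odds: 0.021 ÷ 0.979 = 21/979.
Likelihood ratio per matching marker = 3.
Target posterior odds = 0.75/0.25 = 3.
Need (21/979) × 3ⁿ ≥ 3, i.e. 3ⁿ ≥ 979/7.
3⁴ = 81 falls short of 979/7 but 3⁵ = 243 reaches it, so n = 5.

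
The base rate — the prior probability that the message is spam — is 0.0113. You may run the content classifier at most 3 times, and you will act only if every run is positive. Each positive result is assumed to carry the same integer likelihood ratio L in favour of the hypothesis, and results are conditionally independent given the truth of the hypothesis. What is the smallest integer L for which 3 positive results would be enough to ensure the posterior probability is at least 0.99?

Prior odds = 0.0113/0.9887 = 113/9887.
Target odds = 0.99/0.01 = 99.
Need L³ ≥ 99 ÷ (113/9887) = 978813/113.
20³ = 8000 < 978813/113 ≤ 9261 = 21³, so L = 21.

21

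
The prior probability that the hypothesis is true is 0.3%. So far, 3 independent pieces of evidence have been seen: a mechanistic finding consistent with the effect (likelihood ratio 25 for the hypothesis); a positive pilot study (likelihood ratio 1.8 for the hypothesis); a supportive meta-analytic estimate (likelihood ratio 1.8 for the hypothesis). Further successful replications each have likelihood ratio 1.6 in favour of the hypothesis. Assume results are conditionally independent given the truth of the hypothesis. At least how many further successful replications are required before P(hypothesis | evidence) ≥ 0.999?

18

Prior odds = 0.003/0.997 = 3/997.
Combined Bayes factor of the evidence already in hand = 25 × 1.8 × 1.8 = 81.
Odds after that evidence = (3/997) × 81 = 243/997.
Target odds = 0.999/0.001 = 999.
Need 1.6ⁿ ≥ 999 ÷ (243/997) = 36889/9.
1.6¹⁷ ≈2951.48 falls short of 36889/9 but 1.6¹⁸ ≈4722.37 reaches it, so n = 18.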